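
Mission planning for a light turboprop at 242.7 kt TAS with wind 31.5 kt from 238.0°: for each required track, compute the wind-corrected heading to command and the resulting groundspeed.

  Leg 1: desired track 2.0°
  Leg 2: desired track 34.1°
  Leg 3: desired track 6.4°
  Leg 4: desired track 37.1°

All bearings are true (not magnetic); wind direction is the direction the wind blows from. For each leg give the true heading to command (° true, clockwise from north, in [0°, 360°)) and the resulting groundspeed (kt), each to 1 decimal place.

Leg 1: desired track 2.0°; wind correction -6.2° → command heading 355.8°, groundspeed 258.9 kt
Leg 2: desired track 34.1°; wind correction -3.0° → command heading 31.1°, groundspeed 271.2 kt
Leg 3: desired track 6.4°; wind correction -5.8° → command heading 0.6°, groundspeed 261.0 kt
Leg 4: desired track 37.1°; wind correction -2.7° → command heading 34.4°, groundspeed 271.9 kt

Leg 1: heading=355.8°, groundspeed=258.9 kt
Leg 2: heading=31.1°, groundspeed=271.2 kt
Leg 3: heading=0.6°, groundspeed=261.0 kt
Leg 4: heading=34.4°, groundspeed=271.9 kt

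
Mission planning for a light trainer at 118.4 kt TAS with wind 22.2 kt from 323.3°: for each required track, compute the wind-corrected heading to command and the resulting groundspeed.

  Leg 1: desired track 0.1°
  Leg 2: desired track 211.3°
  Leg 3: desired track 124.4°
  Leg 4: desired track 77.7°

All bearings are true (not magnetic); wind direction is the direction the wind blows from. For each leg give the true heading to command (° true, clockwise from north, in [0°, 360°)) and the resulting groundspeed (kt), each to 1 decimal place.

Leg 1: desired track 0.1°; wind correction -6.4° → command heading 353.7°, groundspeed 99.9 kt
Leg 2: desired track 211.3°; wind correction +10.0° → command heading 221.3°, groundspeed 124.9 kt
Leg 3: desired track 124.4°; wind correction -3.5° → command heading 120.9°, groundspeed 139.2 kt
Leg 4: desired track 77.7°; wind correction -9.8° → command heading 67.9°, groundspeed 125.8 kt

Leg 1: heading=353.7°, groundspeed=99.9 kt
Leg 2: heading=221.3°, groundspeed=124.9 kt
Leg 3: heading=120.9°, groundspeed=139.2 kt
Leg 4: heading=67.9°, groundspeed=125.8 kt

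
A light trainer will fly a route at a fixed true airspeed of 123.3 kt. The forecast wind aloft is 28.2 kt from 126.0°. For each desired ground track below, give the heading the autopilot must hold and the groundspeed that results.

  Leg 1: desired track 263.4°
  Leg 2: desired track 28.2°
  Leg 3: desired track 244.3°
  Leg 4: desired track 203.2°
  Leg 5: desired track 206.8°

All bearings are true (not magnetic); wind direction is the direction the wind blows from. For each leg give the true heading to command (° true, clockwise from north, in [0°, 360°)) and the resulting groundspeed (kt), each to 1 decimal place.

Leg 1: desired track 263.4°; wind correction -8.9° → command heading 254.5°, groundspeed 142.6 kt
Leg 2: desired track 28.2°; wind correction +13.1° → command heading 41.3°, groundspeed 123.9 kt
Leg 3: desired track 244.3°; wind correction -11.6° → command heading 232.7°, groundspeed 134.1 kt
Leg 4: desired track 203.2°; wind correction -12.9° → command heading 190.3°, groundspeed 113.9 kt
Leg 5: desired track 206.8°; wind correction -13.0° → command heading 193.8°, groundspeed 115.6 kt

Leg 1: heading=254.5°, groundspeed=142.6 kt
Leg 2: heading=41.3°, groundspeed=123.9 kt
Leg 3: heading=232.7°, groundspeed=134.1 kt
Leg 4: heading=190.3°, groundspeed=113.9 kt
Leg 5: heading=193.8°, groundspeed=115.6 kt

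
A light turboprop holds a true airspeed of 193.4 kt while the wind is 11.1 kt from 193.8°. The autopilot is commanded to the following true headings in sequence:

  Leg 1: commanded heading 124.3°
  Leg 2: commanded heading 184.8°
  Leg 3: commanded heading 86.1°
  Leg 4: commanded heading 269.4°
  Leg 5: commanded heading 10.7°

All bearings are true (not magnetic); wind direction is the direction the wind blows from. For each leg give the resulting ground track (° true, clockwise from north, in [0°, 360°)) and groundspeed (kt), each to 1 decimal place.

Leg 1: heading 124.3°; drift -3.1° → track 121.2°, groundspeed 189.8 kt
Leg 2: heading 184.8°; drift -0.5° → track 184.3°, groundspeed 182.4 kt
Leg 3: heading 86.1°; drift -3.1° → track 83.0°, groundspeed 197.1 kt
Leg 4: heading 269.4°; drift +3.2° → track 272.6°, groundspeed 190.9 kt
Leg 5: heading 10.7°; drift +0.2° → track 10.9°, groundspeed 204.5 kt

Leg 1: track=121.2°, groundspeed=189.8 kt
Leg 2: track=184.3°, groundspeed=182.4 kt
Leg 3: track=83.0°, groundspeed=197.1 kt
Leg 4: track=272.6°, groundspeed=190.9 kt
Leg 5: track=10.9°, groundspeed=204.5 kt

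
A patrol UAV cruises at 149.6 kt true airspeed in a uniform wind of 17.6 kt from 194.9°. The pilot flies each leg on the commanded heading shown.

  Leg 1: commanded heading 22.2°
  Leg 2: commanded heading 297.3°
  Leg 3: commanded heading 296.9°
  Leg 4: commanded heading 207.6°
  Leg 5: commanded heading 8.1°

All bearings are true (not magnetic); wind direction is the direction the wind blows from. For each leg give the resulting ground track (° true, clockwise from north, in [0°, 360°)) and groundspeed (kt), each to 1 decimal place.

Leg 1: heading 22.2°; drift -0.8° → track 21.4°, groundspeed 167.1 kt
Leg 2: heading 297.3°; drift +6.4° → track 303.7°, groundspeed 154.3 kt
Leg 3: heading 296.9°; drift +6.4° → track 303.3°, groundspeed 154.2 kt
Leg 4: heading 207.6°; drift +1.7° → track 209.3°, groundspeed 132.5 kt
Leg 5: heading 8.1°; drift +0.7° → track 8.8°, groundspeed 167.1 kt

Leg 1: track=21.4°, groundspeed=167.1 kt
Leg 2: track=303.7°, groundspeed=154.3 kt
Leg 3: track=303.3°, groundspeed=154.2 kt
Leg 4: track=209.3°, groundspeed=132.5 kt
Leg 5: track=8.8°, groundspeed=167.1 kt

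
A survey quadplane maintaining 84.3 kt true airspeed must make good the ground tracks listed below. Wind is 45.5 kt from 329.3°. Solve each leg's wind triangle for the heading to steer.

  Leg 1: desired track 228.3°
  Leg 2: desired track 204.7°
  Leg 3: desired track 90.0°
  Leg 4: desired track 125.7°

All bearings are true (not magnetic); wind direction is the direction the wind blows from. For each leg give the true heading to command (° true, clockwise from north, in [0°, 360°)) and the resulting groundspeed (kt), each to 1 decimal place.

Leg 1: desired track 228.3°; wind correction +32.0° → command heading 260.3°, groundspeed 80.2 kt
Leg 2: desired track 204.7°; wind correction +26.4° → command heading 231.1°, groundspeed 101.4 kt
Leg 3: desired track 90.0°; wind correction -27.7° → command heading 62.3°, groundspeed 97.9 kt
Leg 4: desired track 125.7°; wind correction -12.5° → command heading 113.2°, groundspeed 124.0 kt

Leg 1: heading=260.3°, groundspeed=80.2 kt
Leg 2: heading=231.1°, groundspeed=101.4 kt
Leg 3: heading=62.3°, groundspeed=97.9 kt
Leg 4: heading=113.2°, groundspeed=124.0 kt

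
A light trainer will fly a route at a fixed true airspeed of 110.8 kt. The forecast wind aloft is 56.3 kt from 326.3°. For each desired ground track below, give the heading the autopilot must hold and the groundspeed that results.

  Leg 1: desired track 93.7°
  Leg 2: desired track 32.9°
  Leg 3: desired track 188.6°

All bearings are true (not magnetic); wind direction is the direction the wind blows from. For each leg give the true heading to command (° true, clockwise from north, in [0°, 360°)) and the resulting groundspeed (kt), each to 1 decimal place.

Leg 1: desired track 93.7°; wind correction -23.8° → command heading 69.9°, groundspeed 135.6 kt
Leg 2: desired track 32.9°; wind correction -27.8° → command heading 5.1°, groundspeed 75.7 kt
Leg 3: desired track 188.6°; wind correction +20.0° → command heading 208.6°, groundspeed 145.8 kt

Leg 1: heading=69.9°, groundspeed=135.6 kt
Leg 2: heading=5.1°, groundspeed=75.7 kt
Leg 3: heading=208.6°, groundspeed=145.8 kt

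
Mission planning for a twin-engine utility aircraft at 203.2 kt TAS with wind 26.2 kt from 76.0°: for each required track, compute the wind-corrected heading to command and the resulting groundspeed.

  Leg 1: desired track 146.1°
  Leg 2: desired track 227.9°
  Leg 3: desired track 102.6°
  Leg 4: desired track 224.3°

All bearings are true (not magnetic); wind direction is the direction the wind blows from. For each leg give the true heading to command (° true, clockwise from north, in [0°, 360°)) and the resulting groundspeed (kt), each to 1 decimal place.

Leg 1: heading=139.1°, groundspeed=192.8 kt
Leg 2: heading=224.4°, groundspeed=225.9 kt
Leg 3: heading=99.3°, groundspeed=179.4 kt
Leg 4: heading=220.4°, groundspeed=225.0 kt

Leg 1: desired track 146.1°; wind correction -7.0° → command heading 139.1°, groundspeed 192.8 kt
Leg 2: desired track 227.9°; wind correction -3.5° → command heading 224.4°, groundspeed 225.9 kt
Leg 3: desired track 102.6°; wind correction -3.3° → command heading 99.3°, groundspeed 179.4 kt
Leg 4: desired track 224.3°; wind correction -3.9° → command heading 220.4°, groundspeed 225.0 kt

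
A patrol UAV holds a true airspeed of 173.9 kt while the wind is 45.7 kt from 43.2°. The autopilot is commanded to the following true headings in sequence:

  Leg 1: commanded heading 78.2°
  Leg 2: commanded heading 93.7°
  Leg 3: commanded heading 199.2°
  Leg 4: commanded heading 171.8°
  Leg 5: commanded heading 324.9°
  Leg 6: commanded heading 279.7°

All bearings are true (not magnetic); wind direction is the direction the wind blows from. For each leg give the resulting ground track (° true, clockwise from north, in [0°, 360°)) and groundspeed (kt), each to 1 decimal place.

Leg 1: heading 78.2°; drift +10.9° → track 89.1°, groundspeed 139.0 kt
Leg 2: heading 93.7°; drift +13.7° → track 107.4°, groundspeed 149.1 kt
Leg 3: heading 199.2°; drift +4.9° → track 204.1°, groundspeed 216.4 kt
Leg 4: heading 171.8°; drift +10.0° → track 181.8°, groundspeed 205.5 kt
Leg 5: heading 324.9°; drift -15.2° → track 309.7°, groundspeed 170.6 kt
Leg 6: heading 279.7°; drift -10.8° → track 268.9°, groundspeed 202.7 kt

Leg 1: track=89.1°, groundspeed=139.0 kt
Leg 2: track=107.4°, groundspeed=149.1 kt
Leg 3: track=204.1°, groundspeed=216.4 kt
Leg 4: track=181.8°, groundspeed=205.5 kt
Leg 5: track=309.7°, groundspeed=170.6 kt
Leg 6: track=268.9°, groundspeed=202.7 kt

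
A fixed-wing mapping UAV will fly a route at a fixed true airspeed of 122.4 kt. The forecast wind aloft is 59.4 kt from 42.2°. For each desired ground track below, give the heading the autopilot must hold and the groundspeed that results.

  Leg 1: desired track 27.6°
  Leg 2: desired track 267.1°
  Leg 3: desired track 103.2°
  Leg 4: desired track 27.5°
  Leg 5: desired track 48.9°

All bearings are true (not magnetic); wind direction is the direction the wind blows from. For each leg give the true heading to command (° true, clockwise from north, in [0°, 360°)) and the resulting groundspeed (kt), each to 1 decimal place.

Leg 1: heading=34.6°, groundspeed=64.0 kt
Leg 2: heading=287.1°, groundspeed=157.1 kt
Leg 3: heading=78.1°, groundspeed=82.0 kt
Leg 4: heading=34.6°, groundspeed=64.0 kt
Leg 5: heading=45.7°, groundspeed=63.2 kt

Leg 1: desired track 27.6°; wind correction +7.0° → command heading 34.6°, groundspeed 64.0 kt
Leg 2: desired track 267.1°; wind correction +20.0° → command heading 287.1°, groundspeed 157.1 kt
Leg 3: desired track 103.2°; wind correction -25.1° → command heading 78.1°, groundspeed 82.0 kt
Leg 4: desired track 27.5°; wind correction +7.1° → command heading 34.6°, groundspeed 64.0 kt
Leg 5: desired track 48.9°; wind correction -3.2° → command heading 45.7°, groundspeed 63.2 kt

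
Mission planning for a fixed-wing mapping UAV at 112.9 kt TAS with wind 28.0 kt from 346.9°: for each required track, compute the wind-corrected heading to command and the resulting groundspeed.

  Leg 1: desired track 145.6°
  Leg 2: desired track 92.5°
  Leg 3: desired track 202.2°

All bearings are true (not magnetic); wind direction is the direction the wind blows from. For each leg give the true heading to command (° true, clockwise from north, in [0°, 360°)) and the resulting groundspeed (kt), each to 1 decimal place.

Leg 1: desired track 145.6°; wind correction -5.2° → command heading 140.4°, groundspeed 138.5 kt
Leg 2: desired track 92.5°; wind correction -13.8° → command heading 78.7°, groundspeed 117.2 kt
Leg 3: desired track 202.2°; wind correction +8.2° → command heading 210.4°, groundspeed 134.6 kt

Leg 1: heading=140.4°, groundspeed=138.5 kt
Leg 2: heading=78.7°, groundspeed=117.2 kt
Leg 3: heading=210.4°, groundspeed=134.6 kt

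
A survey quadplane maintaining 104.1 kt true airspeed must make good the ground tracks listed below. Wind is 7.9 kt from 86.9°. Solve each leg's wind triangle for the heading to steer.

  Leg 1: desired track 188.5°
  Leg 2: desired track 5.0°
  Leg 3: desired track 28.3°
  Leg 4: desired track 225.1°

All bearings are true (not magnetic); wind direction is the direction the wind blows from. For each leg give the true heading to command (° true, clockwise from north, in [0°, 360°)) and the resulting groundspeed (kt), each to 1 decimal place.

Leg 1: heading=184.2°, groundspeed=105.4 kt
Leg 2: heading=9.3°, groundspeed=102.7 kt
Leg 3: heading=32.0°, groundspeed=99.8 kt
Leg 4: heading=222.2°, groundspeed=109.9 kt

Leg 1: desired track 188.5°; wind correction -4.3° → command heading 184.2°, groundspeed 105.4 kt
Leg 2: desired track 5.0°; wind correction +4.3° → command heading 9.3°, groundspeed 102.7 kt
Leg 3: desired track 28.3°; wind correction +3.7° → command heading 32.0°, groundspeed 99.8 kt
Leg 4: desired track 225.1°; wind correction -2.9° → command heading 222.2°, groundspeed 109.9 kt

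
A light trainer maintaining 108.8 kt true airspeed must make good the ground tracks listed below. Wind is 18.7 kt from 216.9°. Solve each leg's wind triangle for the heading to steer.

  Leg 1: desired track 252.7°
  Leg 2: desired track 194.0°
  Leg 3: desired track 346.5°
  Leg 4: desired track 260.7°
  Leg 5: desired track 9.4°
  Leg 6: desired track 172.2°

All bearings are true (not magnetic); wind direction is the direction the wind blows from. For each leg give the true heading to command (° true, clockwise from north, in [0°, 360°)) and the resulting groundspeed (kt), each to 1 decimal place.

Leg 1: heading=246.9°, groundspeed=93.1 kt
Leg 2: heading=197.8°, groundspeed=91.3 kt
Leg 3: heading=338.9°, groundspeed=119.8 kt
Leg 4: heading=253.9°, groundspeed=94.5 kt
Leg 5: heading=4.8°, groundspeed=125.0 kt
Leg 6: heading=179.1°, groundspeed=94.7 kt

Leg 1: desired track 252.7°; wind correction -5.8° → command heading 246.9°, groundspeed 93.1 kt
Leg 2: desired track 194.0°; wind correction +3.8° → command heading 197.8°, groundspeed 91.3 kt
Leg 3: desired track 346.5°; wind correction -7.6° → command heading 338.9°, groundspeed 119.8 kt
Leg 4: desired track 260.7°; wind correction -6.8° → command heading 253.9°, groundspeed 94.5 kt
Leg 5: desired track 9.4°; wind correction -4.6° → command heading 4.8°, groundspeed 125.0 kt
Leg 6: desired track 172.2°; wind correction +6.9° → command heading 179.1°, groundspeed 94.7 kt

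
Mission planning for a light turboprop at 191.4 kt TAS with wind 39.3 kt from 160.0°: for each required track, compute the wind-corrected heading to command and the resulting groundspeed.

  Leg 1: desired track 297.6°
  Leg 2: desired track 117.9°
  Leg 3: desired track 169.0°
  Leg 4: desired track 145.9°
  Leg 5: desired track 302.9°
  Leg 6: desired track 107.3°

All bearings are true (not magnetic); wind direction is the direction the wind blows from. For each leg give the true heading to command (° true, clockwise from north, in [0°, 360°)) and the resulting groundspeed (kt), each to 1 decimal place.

Leg 1: heading=289.6°, groundspeed=218.6 kt
Leg 2: heading=125.8°, groundspeed=160.4 kt
Leg 3: heading=167.2°, groundspeed=152.5 kt
Leg 4: heading=148.8°, groundspeed=153.0 kt
Leg 5: heading=295.8°, groundspeed=221.3 kt
Leg 6: heading=116.7°, groundspeed=165.0 kt

Leg 1: desired track 297.6°; wind correction -8.0° → command heading 289.6°, groundspeed 218.6 kt
Leg 2: desired track 117.9°; wind correction +7.9° → command heading 125.8°, groundspeed 160.4 kt
Leg 3: desired track 169.0°; wind correction -1.8° → command heading 167.2°, groundspeed 152.5 kt
Leg 4: desired track 145.9°; wind correction +2.9° → command heading 148.8°, groundspeed 153.0 kt
Leg 5: desired track 302.9°; wind correction -7.1° → command heading 295.8°, groundspeed 221.3 kt
Leg 6: desired track 107.3°; wind correction +9.4° → command heading 116.7°, groundspeed 165.0 kt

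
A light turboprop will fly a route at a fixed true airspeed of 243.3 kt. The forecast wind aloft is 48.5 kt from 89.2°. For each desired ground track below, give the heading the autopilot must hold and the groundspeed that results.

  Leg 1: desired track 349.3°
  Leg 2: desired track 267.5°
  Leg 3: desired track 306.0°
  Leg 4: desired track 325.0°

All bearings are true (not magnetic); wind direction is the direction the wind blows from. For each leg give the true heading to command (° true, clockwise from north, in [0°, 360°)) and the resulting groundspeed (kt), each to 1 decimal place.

Leg 1: desired track 349.3°; wind correction +11.3° → command heading 0.6°, groundspeed 246.9 kt
Leg 2: desired track 267.5°; wind correction -0.3° → command heading 267.2°, groundspeed 291.8 kt
Leg 3: desired track 306.0°; wind correction +6.9° → command heading 312.9°, groundspeed 280.4 kt
Leg 4: desired track 325.0°; wind correction +9.5° → command heading 334.5°, groundspeed 267.2 kt

Leg 1: heading=0.6°, groundspeed=246.9 kt
Leg 2: heading=267.2°, groundspeed=291.8 kt
Leg 3: heading=312.9°, groundspeed=280.4 kt
Leg 4: heading=334.5°, groundspeed=267.2 kt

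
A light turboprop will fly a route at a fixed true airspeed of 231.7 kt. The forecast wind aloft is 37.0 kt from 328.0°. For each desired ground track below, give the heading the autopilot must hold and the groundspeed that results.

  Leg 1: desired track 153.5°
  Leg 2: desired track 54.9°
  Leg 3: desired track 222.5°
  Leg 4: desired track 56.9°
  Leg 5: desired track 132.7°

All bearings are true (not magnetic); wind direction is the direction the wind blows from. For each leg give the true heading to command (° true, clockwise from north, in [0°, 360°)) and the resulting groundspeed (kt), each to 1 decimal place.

Leg 1: desired track 153.5°; wind correction +0.9° → command heading 154.4°, groundspeed 268.5 kt
Leg 2: desired track 54.9°; wind correction -9.2° → command heading 45.7°, groundspeed 226.7 kt
Leg 3: desired track 222.5°; wind correction +8.9° → command heading 231.4°, groundspeed 238.8 kt
Leg 4: desired track 56.9°; wind correction -9.2° → command heading 47.7°, groundspeed 228.0 kt
Leg 5: desired track 132.7°; wind correction -2.4° → command heading 130.3°, groundspeed 267.2 kt

Leg 1: heading=154.4°, groundspeed=268.5 kt
Leg 2: heading=45.7°, groundspeed=226.7 kt
Leg 3: heading=231.4°, groundspeed=238.8 kt
Leg 4: heading=47.7°, groundspeed=228.0 kt
Leg 5: heading=130.3°, groundspeed=267.2 kt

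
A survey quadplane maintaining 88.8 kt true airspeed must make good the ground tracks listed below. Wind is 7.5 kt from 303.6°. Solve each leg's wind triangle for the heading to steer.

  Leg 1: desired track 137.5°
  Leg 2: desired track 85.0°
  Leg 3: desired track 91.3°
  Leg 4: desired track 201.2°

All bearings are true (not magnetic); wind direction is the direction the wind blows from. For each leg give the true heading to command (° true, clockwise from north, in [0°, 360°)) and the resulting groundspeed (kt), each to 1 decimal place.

Leg 1: desired track 137.5°; wind correction +1.2° → command heading 138.7°, groundspeed 96.1 kt
Leg 2: desired track 85.0°; wind correction -3.0° → command heading 82.0°, groundspeed 94.5 kt
Leg 3: desired track 91.3°; wind correction -2.6° → command heading 88.7°, groundspeed 95.0 kt
Leg 4: desired track 201.2°; wind correction +4.7° → command heading 205.9°, groundspeed 90.1 kt

Leg 1: heading=138.7°, groundspeed=96.1 kt
Leg 2: heading=82.0°, groundspeed=94.5 kt
Leg 3: heading=88.7°, groundspeed=95.0 kt
Leg 4: heading=205.9°, groundspeed=90.1 kt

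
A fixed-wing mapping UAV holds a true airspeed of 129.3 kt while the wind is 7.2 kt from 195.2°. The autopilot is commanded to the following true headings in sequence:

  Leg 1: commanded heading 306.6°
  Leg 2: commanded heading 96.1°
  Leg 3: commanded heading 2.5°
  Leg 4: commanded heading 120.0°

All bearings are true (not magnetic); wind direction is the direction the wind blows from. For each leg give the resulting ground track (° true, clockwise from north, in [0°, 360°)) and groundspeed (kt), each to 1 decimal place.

Leg 1: track=309.5°, groundspeed=132.1 kt
Leg 2: track=93.0°, groundspeed=130.6 kt
Leg 3: track=3.2°, groundspeed=136.3 kt
Leg 4: track=116.9°, groundspeed=127.7 kt

Leg 1: heading 306.6°; drift +2.9° → track 309.5°, groundspeed 132.1 kt
Leg 2: heading 96.1°; drift -3.1° → track 93.0°, groundspeed 130.6 kt
Leg 3: heading 2.5°; drift +0.7° → track 3.2°, groundspeed 136.3 kt
Leg 4: heading 120.0°; drift -3.1° → track 116.9°, groundspeed 127.7 kt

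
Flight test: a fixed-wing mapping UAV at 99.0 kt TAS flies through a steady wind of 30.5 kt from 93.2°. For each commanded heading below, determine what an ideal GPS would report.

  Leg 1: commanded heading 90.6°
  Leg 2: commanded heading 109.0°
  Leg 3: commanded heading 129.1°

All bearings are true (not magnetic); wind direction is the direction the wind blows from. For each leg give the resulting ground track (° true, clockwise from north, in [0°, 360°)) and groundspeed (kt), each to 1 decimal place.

Leg 1: track=89.4°, groundspeed=68.5 kt
Leg 2: track=115.8°, groundspeed=70.1 kt
Leg 3: track=142.6°, groundspeed=76.4 kt

Leg 1: heading 90.6°; drift -1.2° → track 89.4°, groundspeed 68.5 kt
Leg 2: heading 109.0°; drift +6.8° → track 115.8°, groundspeed 70.1 kt
Leg 3: heading 129.1°; drift +13.5° → track 142.6°, groundspeed 76.4 kt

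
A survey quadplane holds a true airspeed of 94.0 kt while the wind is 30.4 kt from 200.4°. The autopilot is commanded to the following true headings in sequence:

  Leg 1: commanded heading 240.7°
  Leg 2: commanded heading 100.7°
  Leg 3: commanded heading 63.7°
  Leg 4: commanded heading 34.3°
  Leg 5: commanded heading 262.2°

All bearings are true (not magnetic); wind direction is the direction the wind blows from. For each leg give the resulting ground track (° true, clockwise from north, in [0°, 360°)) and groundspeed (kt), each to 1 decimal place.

Leg 1: heading 240.7°; drift +15.5° → track 256.2°, groundspeed 73.5 kt
Leg 2: heading 100.7°; drift -16.8° → track 83.9°, groundspeed 103.6 kt
Leg 3: heading 63.7°; drift -10.2° → track 53.5°, groundspeed 118.0 kt
Leg 4: heading 34.3°; drift -3.4° → track 30.9°, groundspeed 123.7 kt
Leg 5: heading 262.2°; drift +18.6° → track 280.8°, groundspeed 84.0 kt

Leg 1: track=256.2°, groundspeed=73.5 kt
Leg 2: track=83.9°, groundspeed=103.6 kt
Leg 3: track=53.5°, groundspeed=118.0 kt
Leg 4: track=30.9°, groundspeed=123.7 kt
Leg 5: track=280.8°, groundspeed=84.0 kt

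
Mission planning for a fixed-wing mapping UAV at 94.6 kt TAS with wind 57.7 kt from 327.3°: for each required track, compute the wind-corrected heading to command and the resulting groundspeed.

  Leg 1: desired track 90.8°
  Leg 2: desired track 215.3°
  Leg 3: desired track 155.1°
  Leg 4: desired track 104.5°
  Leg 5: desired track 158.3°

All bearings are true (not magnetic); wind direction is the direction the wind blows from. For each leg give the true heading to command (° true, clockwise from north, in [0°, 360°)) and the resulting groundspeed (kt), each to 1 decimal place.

Leg 1: heading=60.2°, groundspeed=113.3 kt
Leg 2: heading=249.7°, groundspeed=99.6 kt
Leg 3: heading=159.8°, groundspeed=151.4 kt
Leg 4: heading=80.0°, groundspeed=128.4 kt
Leg 5: heading=165.0°, groundspeed=150.6 kt

Leg 1: desired track 90.8°; wind correction -30.6° → command heading 60.2°, groundspeed 113.3 kt
Leg 2: desired track 215.3°; wind correction +34.4° → command heading 249.7°, groundspeed 99.6 kt
Leg 3: desired track 155.1°; wind correction +4.7° → command heading 159.8°, groundspeed 151.4 kt
Leg 4: desired track 104.5°; wind correction -24.5° → command heading 80.0°, groundspeed 128.4 kt
Leg 5: desired track 158.3°; wind correction +6.7° → command heading 165.0°, groundspeed 150.6 kt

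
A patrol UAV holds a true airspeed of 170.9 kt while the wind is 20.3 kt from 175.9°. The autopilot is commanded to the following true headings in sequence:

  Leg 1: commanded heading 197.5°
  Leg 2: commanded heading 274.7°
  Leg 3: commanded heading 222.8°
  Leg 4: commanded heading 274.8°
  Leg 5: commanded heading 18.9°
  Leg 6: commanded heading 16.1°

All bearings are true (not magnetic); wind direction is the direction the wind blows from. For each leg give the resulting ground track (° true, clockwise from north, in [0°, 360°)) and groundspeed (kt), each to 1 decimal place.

Leg 1: heading 197.5°; drift +2.8° → track 200.3°, groundspeed 152.2 kt
Leg 2: heading 274.7°; drift +6.6° → track 281.3°, groundspeed 175.2 kt
Leg 3: heading 222.8°; drift +5.4° → track 228.2°, groundspeed 157.7 kt
Leg 4: heading 274.8°; drift +6.6° → track 281.4°, groundspeed 175.2 kt
Leg 5: heading 18.9°; drift -2.4° → track 16.5°, groundspeed 189.8 kt
Leg 6: heading 16.1°; drift -2.1° → track 14.0°, groundspeed 190.1 kt

Leg 1: track=200.3°, groundspeed=152.2 kt
Leg 2: track=281.3°, groundspeed=175.2 kt
Leg 3: track=228.2°, groundspeed=157.7 kt
Leg 4: track=281.4°, groundspeed=175.2 kt
Leg 5: track=16.5°, groundspeed=189.8 kt
Leg 6: track=14.0°, groundspeed=190.1 kt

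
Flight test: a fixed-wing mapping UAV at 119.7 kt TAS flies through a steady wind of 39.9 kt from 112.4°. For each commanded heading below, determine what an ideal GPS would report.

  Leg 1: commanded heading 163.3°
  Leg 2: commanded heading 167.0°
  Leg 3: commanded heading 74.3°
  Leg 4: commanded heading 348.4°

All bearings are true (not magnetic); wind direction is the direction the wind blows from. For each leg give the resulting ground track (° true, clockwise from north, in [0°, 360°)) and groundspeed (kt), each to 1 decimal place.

Leg 1: heading 163.3°; drift +18.1° → track 181.4°, groundspeed 99.5 kt
Leg 2: heading 167.0°; drift +18.6° → track 185.6°, groundspeed 101.9 kt
Leg 3: heading 74.3°; drift -15.6° → track 58.7°, groundspeed 91.7 kt
Leg 4: heading 348.4°; drift -13.1° → track 335.3°, groundspeed 145.8 kt

Leg 1: track=181.4°, groundspeed=99.5 kt
Leg 2: track=185.6°, groundspeed=101.9 kt
Leg 3: track=58.7°, groundspeed=91.7 kt
Leg 4: track=335.3°, groundspeed=145.8 kt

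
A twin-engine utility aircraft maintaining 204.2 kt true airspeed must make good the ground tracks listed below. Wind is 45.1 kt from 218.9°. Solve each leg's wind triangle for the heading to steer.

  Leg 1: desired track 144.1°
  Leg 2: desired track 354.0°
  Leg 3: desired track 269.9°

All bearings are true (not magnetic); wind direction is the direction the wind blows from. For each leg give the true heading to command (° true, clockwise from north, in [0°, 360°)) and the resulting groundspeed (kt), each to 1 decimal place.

Leg 1: desired track 144.1°; wind correction +12.3° → command heading 156.4°, groundspeed 187.7 kt
Leg 2: desired track 354.0°; wind correction -9.0° → command heading 345.0°, groundspeed 233.6 kt
Leg 3: desired track 269.9°; wind correction -9.9° → command heading 260.0°, groundspeed 172.8 kt

Leg 1: heading=156.4°, groundspeed=187.7 kt
Leg 2: heading=345.0°, groundspeed=233.6 kt
Leg 3: heading=260.0°, groundspeed=172.8 kt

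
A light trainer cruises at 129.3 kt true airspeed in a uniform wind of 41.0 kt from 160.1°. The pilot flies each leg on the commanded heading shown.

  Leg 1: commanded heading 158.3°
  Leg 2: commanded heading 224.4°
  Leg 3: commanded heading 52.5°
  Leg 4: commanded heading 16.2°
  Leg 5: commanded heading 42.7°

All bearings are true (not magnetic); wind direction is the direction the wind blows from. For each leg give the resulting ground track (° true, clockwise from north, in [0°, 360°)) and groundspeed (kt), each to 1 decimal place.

Leg 1: track=157.5°, groundspeed=88.3 kt
Leg 2: track=242.7°, groundspeed=117.5 kt
Leg 3: track=37.1°, groundspeed=147.0 kt
Leg 4: track=7.7°, groundspeed=164.2 kt
Leg 5: track=28.9°, groundspeed=152.6 kt

Leg 1: heading 158.3°; drift -0.8° → track 157.5°, groundspeed 88.3 kt
Leg 2: heading 224.4°; drift +18.3° → track 242.7°, groundspeed 117.5 kt
Leg 3: heading 52.5°; drift -15.4° → track 37.1°, groundspeed 147.0 kt
Leg 4: heading 16.2°; drift -8.5° → track 7.7°, groundspeed 164.2 kt
Leg 5: heading 42.7°; drift -13.8° → track 28.9°, groundspeed 152.6 kt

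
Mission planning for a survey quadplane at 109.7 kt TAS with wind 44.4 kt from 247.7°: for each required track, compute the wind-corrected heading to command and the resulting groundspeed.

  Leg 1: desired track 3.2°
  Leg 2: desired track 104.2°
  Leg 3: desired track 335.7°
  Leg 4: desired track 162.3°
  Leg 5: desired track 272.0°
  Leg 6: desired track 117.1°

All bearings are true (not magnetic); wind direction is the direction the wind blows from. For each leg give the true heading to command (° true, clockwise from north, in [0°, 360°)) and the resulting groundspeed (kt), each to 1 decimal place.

Leg 1: desired track 3.2°; wind correction -21.4° → command heading 341.8°, groundspeed 121.2 kt
Leg 2: desired track 104.2°; wind correction +13.9° → command heading 118.1°, groundspeed 142.2 kt
Leg 3: desired track 335.7°; wind correction -23.9° → command heading 311.8°, groundspeed 98.8 kt
Leg 4: desired track 162.3°; wind correction +23.8° → command heading 186.1°, groundspeed 96.8 kt
Leg 5: desired track 272.0°; wind correction -9.6° → command heading 262.4°, groundspeed 67.7 kt
Leg 6: desired track 117.1°; wind correction +17.9° → command heading 135.0°, groundspeed 133.3 kt

Leg 1: heading=341.8°, groundspeed=121.2 kt
Leg 2: heading=118.1°, groundspeed=142.2 kt
Leg 3: heading=311.8°, groundspeed=98.8 kt
Leg 4: heading=186.1°, groundspeed=96.8 kt
Leg 5: heading=262.4°, groundspeed=67.7 kt
Leg 6: heading=135.0°, groundspeed=133.3 kt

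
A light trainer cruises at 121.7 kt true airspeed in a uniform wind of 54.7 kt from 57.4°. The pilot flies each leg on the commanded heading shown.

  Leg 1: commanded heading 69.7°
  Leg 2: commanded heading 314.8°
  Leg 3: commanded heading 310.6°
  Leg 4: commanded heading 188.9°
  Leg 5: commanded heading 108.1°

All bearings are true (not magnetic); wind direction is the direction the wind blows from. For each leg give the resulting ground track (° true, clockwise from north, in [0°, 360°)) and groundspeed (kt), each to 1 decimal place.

Leg 1: heading 69.7°; drift +9.7° → track 79.4°, groundspeed 69.2 kt
Leg 2: heading 314.8°; drift -21.8° → track 293.0°, groundspeed 143.9 kt
Leg 3: heading 310.6°; drift -20.8° → track 289.8°, groundspeed 147.1 kt
Leg 4: heading 188.9°; drift +14.5° → track 203.4°, groundspeed 163.2 kt
Leg 5: heading 108.1°; drift +25.9° → track 134.0°, groundspeed 96.8 kt

Leg 1: track=79.4°, groundspeed=69.2 kt
Leg 2: track=293.0°, groundspeed=143.9 kt
Leg 3: track=289.8°, groundspeed=147.1 kt
Leg 4: track=203.4°, groundspeed=163.2 kt
Leg 5: track=134.0°, groundspeed=96.8 kt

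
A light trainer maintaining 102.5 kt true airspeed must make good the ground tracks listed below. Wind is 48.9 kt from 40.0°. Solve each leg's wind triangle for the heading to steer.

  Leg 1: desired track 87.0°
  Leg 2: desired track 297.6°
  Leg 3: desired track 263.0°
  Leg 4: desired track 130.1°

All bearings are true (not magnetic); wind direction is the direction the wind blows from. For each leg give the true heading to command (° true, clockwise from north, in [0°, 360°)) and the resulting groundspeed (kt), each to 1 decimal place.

Leg 1: desired track 87.0°; wind correction -20.4° → command heading 66.6°, groundspeed 62.7 kt
Leg 2: desired track 297.6°; wind correction +27.8° → command heading 325.4°, groundspeed 101.2 kt
Leg 3: desired track 263.0°; wind correction +19.0° → command heading 282.0°, groundspeed 132.7 kt
Leg 4: desired track 130.1°; wind correction -28.5° → command heading 101.6°, groundspeed 90.2 kt

Leg 1: heading=66.6°, groundspeed=62.7 kt
Leg 2: heading=325.4°, groundspeed=101.2 kt
Leg 3: heading=282.0°, groundspeed=132.7 kt
Leg 4: heading=101.6°, groundspeed=90.2 kt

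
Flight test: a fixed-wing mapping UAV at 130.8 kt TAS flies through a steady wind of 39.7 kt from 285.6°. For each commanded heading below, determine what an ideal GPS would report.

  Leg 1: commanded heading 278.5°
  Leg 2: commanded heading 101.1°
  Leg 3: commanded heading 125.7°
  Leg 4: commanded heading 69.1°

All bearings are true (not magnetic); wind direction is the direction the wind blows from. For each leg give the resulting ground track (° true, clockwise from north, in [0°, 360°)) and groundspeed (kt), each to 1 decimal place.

Leg 1: track=275.4°, groundspeed=91.5 kt
Leg 2: track=102.1°, groundspeed=170.4 kt
Leg 3: track=121.1°, groundspeed=168.6 kt
Leg 4: track=77.4°, groundspeed=164.4 kt

Leg 1: heading 278.5°; drift -3.1° → track 275.4°, groundspeed 91.5 kt
Leg 2: heading 101.1°; drift +1.0° → track 102.1°, groundspeed 170.4 kt
Leg 3: heading 125.7°; drift -4.6° → track 121.1°, groundspeed 168.6 kt
Leg 4: heading 69.1°; drift +8.3° → track 77.4°, groundspeed 164.4 kt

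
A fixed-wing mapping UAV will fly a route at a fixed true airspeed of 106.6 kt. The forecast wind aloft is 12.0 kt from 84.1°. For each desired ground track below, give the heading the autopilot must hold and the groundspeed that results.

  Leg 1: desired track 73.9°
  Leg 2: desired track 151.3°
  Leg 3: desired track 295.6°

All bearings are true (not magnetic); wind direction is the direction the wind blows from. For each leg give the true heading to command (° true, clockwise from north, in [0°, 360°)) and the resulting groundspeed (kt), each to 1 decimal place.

Leg 1: heading=75.0°, groundspeed=94.8 kt
Leg 2: heading=145.3°, groundspeed=101.4 kt
Leg 3: heading=299.0°, groundspeed=116.6 kt

Leg 1: desired track 73.9°; wind correction +1.1° → command heading 75.0°, groundspeed 94.8 kt
Leg 2: desired track 151.3°; wind correction -6.0° → command heading 145.3°, groundspeed 101.4 kt
Leg 3: desired track 295.6°; wind correction +3.4° → command heading 299.0°, groundspeed 116.6 kt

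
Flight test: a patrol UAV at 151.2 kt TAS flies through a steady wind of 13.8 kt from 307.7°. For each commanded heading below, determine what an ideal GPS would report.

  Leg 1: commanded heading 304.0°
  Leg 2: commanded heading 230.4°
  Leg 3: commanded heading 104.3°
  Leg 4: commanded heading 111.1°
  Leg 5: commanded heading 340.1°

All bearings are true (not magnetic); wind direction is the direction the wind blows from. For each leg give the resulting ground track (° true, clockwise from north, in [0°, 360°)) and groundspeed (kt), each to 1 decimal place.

Leg 1: track=303.6°, groundspeed=137.4 kt
Leg 2: track=225.2°, groundspeed=148.8 kt
Leg 3: track=106.2°, groundspeed=164.0 kt
Leg 4: track=112.5°, groundspeed=164.5 kt
Leg 5: track=343.1°, groundspeed=139.7 kt

Leg 1: heading 304.0°; drift -0.4° → track 303.6°, groundspeed 137.4 kt
Leg 2: heading 230.4°; drift -5.2° → track 225.2°, groundspeed 148.8 kt
Leg 3: heading 104.3°; drift +1.9° → track 106.2°, groundspeed 164.0 kt
Leg 4: heading 111.1°; drift +1.4° → track 112.5°, groundspeed 164.5 kt
Leg 5: heading 340.1°; drift +3.0° → track 343.1°, groundspeed 139.7 kt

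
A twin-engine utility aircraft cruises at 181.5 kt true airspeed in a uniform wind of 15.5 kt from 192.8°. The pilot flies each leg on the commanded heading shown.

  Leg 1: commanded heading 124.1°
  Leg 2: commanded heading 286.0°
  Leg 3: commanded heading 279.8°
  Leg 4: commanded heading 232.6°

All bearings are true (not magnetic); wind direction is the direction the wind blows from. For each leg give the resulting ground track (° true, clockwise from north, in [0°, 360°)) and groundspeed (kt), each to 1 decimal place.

Leg 1: track=119.4°, groundspeed=176.5 kt
Leg 2: track=290.9°, groundspeed=183.0 kt
Leg 3: track=284.7°, groundspeed=181.4 kt
Leg 4: track=235.9°, groundspeed=169.9 kt

Leg 1: heading 124.1°; drift -4.7° → track 119.4°, groundspeed 176.5 kt
Leg 2: heading 286.0°; drift +4.9° → track 290.9°, groundspeed 183.0 kt
Leg 3: heading 279.8°; drift +4.9° → track 284.7°, groundspeed 181.4 kt
Leg 4: heading 232.6°; drift +3.3° → track 235.9°, groundspeed 169.9 kt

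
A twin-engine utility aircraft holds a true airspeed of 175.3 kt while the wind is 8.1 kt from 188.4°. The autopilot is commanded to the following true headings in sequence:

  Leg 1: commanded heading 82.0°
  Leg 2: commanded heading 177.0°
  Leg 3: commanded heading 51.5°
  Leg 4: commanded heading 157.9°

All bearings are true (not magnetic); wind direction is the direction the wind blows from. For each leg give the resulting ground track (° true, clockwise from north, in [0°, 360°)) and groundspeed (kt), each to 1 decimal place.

Leg 1: heading 82.0°; drift -2.5° → track 79.5°, groundspeed 177.8 kt
Leg 2: heading 177.0°; drift -0.5° → track 176.5°, groundspeed 167.4 kt
Leg 3: heading 51.5°; drift -1.7° → track 49.8°, groundspeed 181.3 kt
Leg 4: heading 157.9°; drift -1.4° → track 156.5°, groundspeed 168.4 kt

Leg 1: track=79.5°, groundspeed=177.8 kt
Leg 2: track=176.5°, groundspeed=167.4 kt
Leg 3: track=49.8°, groundspeed=181.3 kt
Leg 4: track=156.5°, groundspeed=168.4 kt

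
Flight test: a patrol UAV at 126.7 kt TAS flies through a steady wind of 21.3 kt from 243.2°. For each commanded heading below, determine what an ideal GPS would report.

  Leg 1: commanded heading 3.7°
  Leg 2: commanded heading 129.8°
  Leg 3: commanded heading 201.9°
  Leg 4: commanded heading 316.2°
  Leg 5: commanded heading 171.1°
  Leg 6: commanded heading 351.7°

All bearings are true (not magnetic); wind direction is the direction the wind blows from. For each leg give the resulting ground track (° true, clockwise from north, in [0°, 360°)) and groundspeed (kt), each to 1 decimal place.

Leg 1: track=11.3°, groundspeed=138.7 kt
Leg 2: track=121.6°, groundspeed=136.6 kt
Leg 3: track=194.7°, groundspeed=111.6 kt
Leg 4: track=325.8°, groundspeed=122.2 kt
Leg 5: track=161.5°, groundspeed=121.9 kt
Leg 6: track=0.3°, groundspeed=135.0 kt

Leg 1: heading 3.7°; drift +7.6° → track 11.3°, groundspeed 138.7 kt
Leg 2: heading 129.8°; drift -8.2° → track 121.6°, groundspeed 136.6 kt
Leg 3: heading 201.9°; drift -7.2° → track 194.7°, groundspeed 111.6 kt
Leg 4: heading 316.2°; drift +9.6° → track 325.8°, groundspeed 122.2 kt
Leg 5: heading 171.1°; drift -9.6° → track 161.5°, groundspeed 121.9 kt
Leg 6: heading 351.7°; drift +8.6° → track 0.3°, groundspeed 135.0 kt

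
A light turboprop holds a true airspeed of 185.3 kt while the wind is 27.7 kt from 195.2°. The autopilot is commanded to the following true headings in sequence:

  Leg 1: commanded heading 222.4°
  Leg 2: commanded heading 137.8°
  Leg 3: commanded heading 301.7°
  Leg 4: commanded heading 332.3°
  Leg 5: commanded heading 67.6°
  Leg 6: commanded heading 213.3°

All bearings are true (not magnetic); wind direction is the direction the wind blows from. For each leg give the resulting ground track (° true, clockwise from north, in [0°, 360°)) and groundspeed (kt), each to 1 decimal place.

Leg 1: heading 222.4°; drift +4.5° → track 226.9°, groundspeed 161.2 kt
Leg 2: heading 137.8°; drift -7.8° → track 130.0°, groundspeed 172.0 kt
Leg 3: heading 301.7°; drift +7.8° → track 309.5°, groundspeed 195.0 kt
Leg 4: heading 332.3°; drift +5.2° → track 337.5°, groundspeed 206.5 kt
Leg 5: heading 67.6°; drift -6.2° → track 61.4°, groundspeed 203.4 kt
Leg 6: heading 213.3°; drift +3.1° → track 216.4°, groundspeed 159.2 kt

Leg 1: track=226.9°, groundspeed=161.2 kt
Leg 2: track=130.0°, groundspeed=172.0 kt
Leg 3: track=309.5°, groundspeed=195.0 kt
Leg 4: track=337.5°, groundspeed=206.5 kt
Leg 5: track=61.4°, groundspeed=203.4 kt
Leg 6: track=216.4°, groundspeed=159.2 kt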